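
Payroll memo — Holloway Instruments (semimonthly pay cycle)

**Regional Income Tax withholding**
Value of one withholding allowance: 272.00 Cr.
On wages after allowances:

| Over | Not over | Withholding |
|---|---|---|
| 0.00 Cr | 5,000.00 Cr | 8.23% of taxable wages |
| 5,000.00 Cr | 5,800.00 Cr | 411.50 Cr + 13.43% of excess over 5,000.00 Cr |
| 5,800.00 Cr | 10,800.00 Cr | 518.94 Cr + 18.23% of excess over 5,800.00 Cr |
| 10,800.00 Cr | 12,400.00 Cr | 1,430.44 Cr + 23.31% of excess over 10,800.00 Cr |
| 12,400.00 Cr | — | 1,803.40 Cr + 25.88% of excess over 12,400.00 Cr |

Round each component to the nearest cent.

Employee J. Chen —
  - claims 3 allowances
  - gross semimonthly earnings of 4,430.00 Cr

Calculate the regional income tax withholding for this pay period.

297.43 Cr

Regional Income Tax: taxable = 4,430.00 Cr − 3×272.00 Cr = 3,614.00 Cr
  8.23% × 3,614.00 Cr = 297.43 Cr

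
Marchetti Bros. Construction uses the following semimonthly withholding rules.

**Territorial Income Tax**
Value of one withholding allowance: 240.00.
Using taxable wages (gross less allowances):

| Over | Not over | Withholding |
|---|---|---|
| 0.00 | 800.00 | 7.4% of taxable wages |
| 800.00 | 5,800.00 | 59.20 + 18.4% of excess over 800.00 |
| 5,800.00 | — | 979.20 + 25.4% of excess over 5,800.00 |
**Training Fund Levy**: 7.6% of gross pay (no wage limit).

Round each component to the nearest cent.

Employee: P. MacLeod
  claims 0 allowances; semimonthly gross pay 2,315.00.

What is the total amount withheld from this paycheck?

Territorial Income Tax: taxable = 2,315.00
  59.20 + 18.4% × (2,315.00 − 800.00) = 59.20 + 18.4% × 1,515.00 = 337.96
Training Fund Levy: 7.6% × 2,315.00 = 175.94
Total: 337.96 + 175.94 = 513.90

513.90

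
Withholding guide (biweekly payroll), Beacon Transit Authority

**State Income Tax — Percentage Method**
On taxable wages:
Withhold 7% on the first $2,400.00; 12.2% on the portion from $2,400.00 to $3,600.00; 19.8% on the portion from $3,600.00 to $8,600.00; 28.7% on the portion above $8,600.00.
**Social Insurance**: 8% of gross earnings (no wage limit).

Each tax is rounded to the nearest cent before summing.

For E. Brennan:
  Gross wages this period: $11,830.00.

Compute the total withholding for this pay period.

State Income Tax: taxable = $11,830.00
  $1,304.40 + 28.7% × ($11,830.00 − $8,600.00) = $1,304.40 + 28.7% × $3,230.00 = $2,231.41
Social Insurance: 8% × $11,830.00 = $946.40
Total: $2,231.41 + $946.40 = $3,177.81

$3,177.81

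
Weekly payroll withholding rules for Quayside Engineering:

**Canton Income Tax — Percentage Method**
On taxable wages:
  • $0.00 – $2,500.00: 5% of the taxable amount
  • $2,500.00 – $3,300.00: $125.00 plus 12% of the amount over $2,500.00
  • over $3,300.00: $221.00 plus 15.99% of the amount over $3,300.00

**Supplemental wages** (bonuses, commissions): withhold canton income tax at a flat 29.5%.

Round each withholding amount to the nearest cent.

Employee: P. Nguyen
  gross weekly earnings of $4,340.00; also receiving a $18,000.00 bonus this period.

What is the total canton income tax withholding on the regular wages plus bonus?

Canton Income Tax: taxable = $4,340.00
  $221.00 + 15.99% × ($4,340.00 − $3,300.00) = $221.00 + 15.99% × $1,040.00 = $387.30
Supplemental (29.5% flat on bonus): 29.5% × $18,000.00 = $5,310.00
Total canton income tax: $387.30 + $5,310.00 = $5,697.30

$5,697.30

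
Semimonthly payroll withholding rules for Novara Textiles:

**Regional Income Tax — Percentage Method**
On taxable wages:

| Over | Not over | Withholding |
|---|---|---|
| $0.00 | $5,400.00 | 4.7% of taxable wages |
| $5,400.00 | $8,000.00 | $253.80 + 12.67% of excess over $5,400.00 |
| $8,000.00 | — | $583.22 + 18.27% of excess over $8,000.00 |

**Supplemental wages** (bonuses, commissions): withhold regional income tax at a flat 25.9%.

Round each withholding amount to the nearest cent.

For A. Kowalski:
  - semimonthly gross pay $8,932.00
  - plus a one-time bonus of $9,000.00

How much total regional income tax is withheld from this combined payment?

Regional Income Tax: taxable = $8,932.00
  $583.22 + 18.27% × ($8,932.00 − $8,000.00) = $583.22 + 18.27% × $932.00 = $753.50
Supplemental (25.9% flat on bonus): 25.9% × $9,000.00 = $2,331.00
Total regional income tax: $753.50 + $2,331.00 = $3,084.50

$3,084.50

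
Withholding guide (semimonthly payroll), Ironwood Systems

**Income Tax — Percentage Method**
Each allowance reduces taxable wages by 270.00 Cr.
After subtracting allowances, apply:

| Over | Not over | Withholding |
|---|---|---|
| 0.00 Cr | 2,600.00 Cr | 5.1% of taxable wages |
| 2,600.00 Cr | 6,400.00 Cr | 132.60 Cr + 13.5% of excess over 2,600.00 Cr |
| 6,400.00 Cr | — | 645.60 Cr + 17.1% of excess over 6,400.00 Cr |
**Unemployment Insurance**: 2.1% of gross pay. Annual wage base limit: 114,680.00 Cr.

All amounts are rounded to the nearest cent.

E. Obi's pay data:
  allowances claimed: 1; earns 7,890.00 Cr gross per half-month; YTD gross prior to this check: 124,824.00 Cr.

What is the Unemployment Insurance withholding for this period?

Unemployment Insurance: YTD 124,824.00 Cr ≥ cap 114,680.00 Cr → 0.00 Cr

0.00 Cr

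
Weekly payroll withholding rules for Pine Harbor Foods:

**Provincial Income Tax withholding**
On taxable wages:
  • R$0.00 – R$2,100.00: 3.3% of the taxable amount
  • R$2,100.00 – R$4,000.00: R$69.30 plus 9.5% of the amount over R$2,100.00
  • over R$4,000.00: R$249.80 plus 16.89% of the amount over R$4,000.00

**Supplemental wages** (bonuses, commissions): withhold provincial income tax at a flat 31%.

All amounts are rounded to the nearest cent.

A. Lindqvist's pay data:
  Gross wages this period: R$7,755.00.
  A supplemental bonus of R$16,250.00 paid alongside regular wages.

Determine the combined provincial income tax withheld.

R$5,921.52

Provincial Income Tax: taxable = R$7,755.00
  R$249.80 + 16.89% × (R$7,755.00 − R$4,000.00) = R$249.80 + 16.89% × R$3,755.00 = R$884.02
Supplemental (31% flat on bonus): 31% × R$16,250.00 = R$5,037.50
Total provincial income tax: R$884.02 + R$5,037.50 = R$5,921.52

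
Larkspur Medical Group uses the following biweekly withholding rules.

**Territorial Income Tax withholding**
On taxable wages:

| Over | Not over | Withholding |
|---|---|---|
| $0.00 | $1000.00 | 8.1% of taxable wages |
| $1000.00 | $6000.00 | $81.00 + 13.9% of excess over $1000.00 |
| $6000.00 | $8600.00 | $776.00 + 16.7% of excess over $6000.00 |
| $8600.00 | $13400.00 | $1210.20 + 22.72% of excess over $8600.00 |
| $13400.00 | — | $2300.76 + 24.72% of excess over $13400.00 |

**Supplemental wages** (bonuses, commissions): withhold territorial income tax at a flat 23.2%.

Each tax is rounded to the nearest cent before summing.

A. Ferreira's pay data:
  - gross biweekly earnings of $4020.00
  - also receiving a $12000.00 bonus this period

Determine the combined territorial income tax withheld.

$3284.78

Territorial Income Tax: taxable = $4020.00
  $81.00 + 13.9% × ($4020.00 − $1000.00) = $81.00 + 13.9% × $3020.00 = $500.78
Supplemental (23.2% flat on bonus): 23.2% × $12000.00 = $2784.00
Total territorial income tax: $500.78 + $2784.00 = $3284.78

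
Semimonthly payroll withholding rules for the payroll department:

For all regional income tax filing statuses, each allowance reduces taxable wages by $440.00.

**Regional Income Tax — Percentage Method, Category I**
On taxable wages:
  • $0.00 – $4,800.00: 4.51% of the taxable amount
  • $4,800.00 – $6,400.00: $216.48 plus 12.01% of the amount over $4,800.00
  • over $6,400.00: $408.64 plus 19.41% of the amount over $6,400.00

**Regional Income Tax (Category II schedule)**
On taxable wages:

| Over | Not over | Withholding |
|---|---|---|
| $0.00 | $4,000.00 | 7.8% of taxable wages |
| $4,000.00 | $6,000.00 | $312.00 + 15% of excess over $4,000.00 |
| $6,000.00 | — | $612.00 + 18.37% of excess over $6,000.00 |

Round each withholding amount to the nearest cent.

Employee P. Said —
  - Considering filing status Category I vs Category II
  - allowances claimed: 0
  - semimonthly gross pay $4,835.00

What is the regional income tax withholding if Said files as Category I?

Regional Income Tax (Category I): taxable = $4,835.00
  $216.48 + 12.01% × ($4,835.00 − $4,800.00) = $216.48 + 12.01% × $35.00 = $220.68

$220.68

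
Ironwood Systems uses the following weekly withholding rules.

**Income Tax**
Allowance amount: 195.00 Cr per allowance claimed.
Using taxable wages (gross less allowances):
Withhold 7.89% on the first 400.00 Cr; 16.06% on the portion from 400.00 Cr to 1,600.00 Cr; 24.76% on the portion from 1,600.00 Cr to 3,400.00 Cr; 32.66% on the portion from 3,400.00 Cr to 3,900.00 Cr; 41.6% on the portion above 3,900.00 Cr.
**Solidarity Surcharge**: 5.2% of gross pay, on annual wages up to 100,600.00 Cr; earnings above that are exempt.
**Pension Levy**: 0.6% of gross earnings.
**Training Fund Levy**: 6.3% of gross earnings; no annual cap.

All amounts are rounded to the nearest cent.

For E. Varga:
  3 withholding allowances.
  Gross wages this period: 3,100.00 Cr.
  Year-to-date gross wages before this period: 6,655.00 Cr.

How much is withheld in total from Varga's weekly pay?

825.93 Cr

Income Tax: taxable = 3,100.00 Cr − 3×195.00 Cr = 2,515.00 Cr
  224.28 Cr + 24.76% × (2,515.00 Cr − 1,600.00 Cr) = 224.28 Cr + 24.76% × 915.00 Cr = 450.83 Cr
Solidarity Surcharge: 5.2% × 3,100.00 Cr = 161.20 Cr
Pension Levy: 0.6% × 3,100.00 Cr = 18.60 Cr
Training Fund Levy: 6.3% × 3,100.00 Cr = 195.30 Cr
Total: 450.83 Cr + 161.20 Cr + 18.60 Cr + 195.30 Cr = 825.93 Cr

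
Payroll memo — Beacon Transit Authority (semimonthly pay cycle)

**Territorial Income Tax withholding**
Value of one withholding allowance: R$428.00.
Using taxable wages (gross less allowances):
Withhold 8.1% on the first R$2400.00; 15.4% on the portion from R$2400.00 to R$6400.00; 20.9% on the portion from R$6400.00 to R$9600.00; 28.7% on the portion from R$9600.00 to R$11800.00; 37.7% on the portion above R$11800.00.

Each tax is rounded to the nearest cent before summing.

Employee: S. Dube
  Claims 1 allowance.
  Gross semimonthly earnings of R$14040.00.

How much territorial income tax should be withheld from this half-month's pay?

Territorial Income Tax: taxable = R$14040.00 − 1×R$428.00 = R$13612.00
  R$2110.60 + 37.7% × (R$13612.00 − R$11800.00) = R$2110.60 + 37.7% × R$1812.00 = R$2793.72

R$2793.72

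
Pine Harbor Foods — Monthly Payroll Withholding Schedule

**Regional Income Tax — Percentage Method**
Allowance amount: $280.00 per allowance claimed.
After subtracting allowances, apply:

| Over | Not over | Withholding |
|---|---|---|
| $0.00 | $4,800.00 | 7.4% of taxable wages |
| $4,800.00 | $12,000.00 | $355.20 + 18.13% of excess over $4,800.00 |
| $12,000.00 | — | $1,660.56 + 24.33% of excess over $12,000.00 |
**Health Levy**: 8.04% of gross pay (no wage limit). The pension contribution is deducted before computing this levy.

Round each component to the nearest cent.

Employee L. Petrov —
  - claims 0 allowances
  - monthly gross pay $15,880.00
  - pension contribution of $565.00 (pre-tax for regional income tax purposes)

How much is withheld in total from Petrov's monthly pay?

$3,698.43

Regional Income Tax: taxable = $15,880.00 − $565.00 = $15,315.00
  $1,660.56 + 24.33% × ($15,315.00 − $12,000.00) = $1,660.56 + 24.33% × $3,315.00 = $2,467.10
Health Levy: 8.04% × $15,315.00 = $1,231.33
Total: $2,467.10 + $1,231.33 = $3,698.43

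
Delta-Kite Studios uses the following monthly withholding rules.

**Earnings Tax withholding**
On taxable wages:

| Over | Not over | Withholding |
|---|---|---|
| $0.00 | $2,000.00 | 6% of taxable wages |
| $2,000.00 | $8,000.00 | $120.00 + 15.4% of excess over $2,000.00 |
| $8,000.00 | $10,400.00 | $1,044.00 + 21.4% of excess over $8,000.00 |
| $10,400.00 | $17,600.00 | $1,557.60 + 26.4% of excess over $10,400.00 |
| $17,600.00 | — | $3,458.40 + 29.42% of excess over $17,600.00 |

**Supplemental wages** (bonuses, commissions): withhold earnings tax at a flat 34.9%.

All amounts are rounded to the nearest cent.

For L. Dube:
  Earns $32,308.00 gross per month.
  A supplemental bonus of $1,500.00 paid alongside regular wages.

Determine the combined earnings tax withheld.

Earnings Tax: taxable = $32,308.00
  $3,458.40 + 29.42% × ($32,308.00 − $17,600.00) = $3,458.40 + 29.42% × $14,708.00 = $7,785.49
Supplemental (34.9% flat on bonus): 34.9% × $1,500.00 = $523.50
Total earnings tax: $7,785.49 + $523.50 = $8,308.99

$8,308.99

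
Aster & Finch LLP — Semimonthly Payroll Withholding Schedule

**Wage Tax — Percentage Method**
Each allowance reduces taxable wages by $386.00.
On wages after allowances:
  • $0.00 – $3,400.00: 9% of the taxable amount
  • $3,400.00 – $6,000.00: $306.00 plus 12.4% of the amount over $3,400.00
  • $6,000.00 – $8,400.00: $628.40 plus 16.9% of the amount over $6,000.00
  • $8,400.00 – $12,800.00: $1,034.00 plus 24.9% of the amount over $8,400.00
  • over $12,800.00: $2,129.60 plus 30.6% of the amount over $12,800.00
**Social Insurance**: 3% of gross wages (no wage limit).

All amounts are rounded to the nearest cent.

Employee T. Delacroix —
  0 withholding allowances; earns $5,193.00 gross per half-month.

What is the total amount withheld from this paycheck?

Wage Tax: taxable = $5,193.00
  $306.00 + 12.4% × ($5,193.00 − $3,400.00) = $306.00 + 12.4% × $1,793.00 = $528.33
Social Insurance: 3% × $5,193.00 = $155.79
Total: $528.33 + $155.79 = $684.12

$684.12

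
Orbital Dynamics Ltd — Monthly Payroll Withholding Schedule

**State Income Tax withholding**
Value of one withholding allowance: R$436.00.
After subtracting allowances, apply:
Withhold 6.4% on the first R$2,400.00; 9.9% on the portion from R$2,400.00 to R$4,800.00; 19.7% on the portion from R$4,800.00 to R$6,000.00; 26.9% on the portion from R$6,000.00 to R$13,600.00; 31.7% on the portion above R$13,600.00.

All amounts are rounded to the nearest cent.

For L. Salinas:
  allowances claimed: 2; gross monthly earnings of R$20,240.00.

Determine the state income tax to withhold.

R$4,500.46

State Income Tax: taxable = R$20,240.00 − 2×R$436.00 = R$19,368.00
  R$2,672.00 + 31.7% × (R$19,368.00 − R$13,600.00) = R$2,672.00 + 31.7% × R$5,768.00 = R$4,500.46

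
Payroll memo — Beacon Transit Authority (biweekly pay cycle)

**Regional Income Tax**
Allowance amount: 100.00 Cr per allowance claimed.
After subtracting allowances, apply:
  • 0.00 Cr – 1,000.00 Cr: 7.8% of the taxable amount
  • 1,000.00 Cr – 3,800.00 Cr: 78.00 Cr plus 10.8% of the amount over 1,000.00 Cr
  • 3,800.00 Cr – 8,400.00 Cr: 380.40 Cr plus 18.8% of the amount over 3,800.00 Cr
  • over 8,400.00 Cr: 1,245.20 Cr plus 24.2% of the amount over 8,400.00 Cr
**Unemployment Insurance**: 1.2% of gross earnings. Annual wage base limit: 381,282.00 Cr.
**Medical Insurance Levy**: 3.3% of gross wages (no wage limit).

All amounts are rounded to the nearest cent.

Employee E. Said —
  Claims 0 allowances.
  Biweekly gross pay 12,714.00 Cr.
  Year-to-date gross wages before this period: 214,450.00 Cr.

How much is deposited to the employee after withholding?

9,852.68 Cr

Regional Income Tax: taxable = 12,714.00 Cr
  1,245.20 Cr + 24.2% × (12,714.00 Cr − 8,400.00 Cr) = 1,245.20 Cr + 24.2% × 4,314.00 Cr = 2,289.19 Cr
Unemployment Insurance: 1.2% × 12,714.00 Cr = 152.57 Cr
Medical Insurance Levy: 3.3% × 12,714.00 Cr = 419.56 Cr
Total withheld: 2,289.19 Cr + 152.57 Cr + 419.56 Cr = 2,861.32 Cr
Net pay: 12,714.00 Cr − 2,861.32 Cr = 9,852.68 Cr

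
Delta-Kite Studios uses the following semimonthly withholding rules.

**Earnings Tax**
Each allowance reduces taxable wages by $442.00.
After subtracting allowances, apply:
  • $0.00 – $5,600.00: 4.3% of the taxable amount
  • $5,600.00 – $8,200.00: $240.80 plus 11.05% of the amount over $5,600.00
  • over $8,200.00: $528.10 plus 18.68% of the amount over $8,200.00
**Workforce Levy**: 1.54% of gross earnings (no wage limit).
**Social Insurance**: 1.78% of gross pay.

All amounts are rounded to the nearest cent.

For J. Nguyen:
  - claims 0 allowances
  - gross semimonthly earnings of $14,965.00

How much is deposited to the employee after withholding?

$12,676.36

Earnings Tax: taxable = $14,965.00
  $528.10 + 18.68% × ($14,965.00 − $8,200.00) = $528.10 + 18.68% × $6,765.00 = $1,791.80
Workforce Levy: 1.54% × $14,965.00 = $230.46
Social Insurance: 1.78% × $14,965.00 = $266.38
Total withheld: $1,791.80 + $230.46 + $266.38 = $2,288.64
Net pay: $14,965.00 − $2,288.64 = $12,676.36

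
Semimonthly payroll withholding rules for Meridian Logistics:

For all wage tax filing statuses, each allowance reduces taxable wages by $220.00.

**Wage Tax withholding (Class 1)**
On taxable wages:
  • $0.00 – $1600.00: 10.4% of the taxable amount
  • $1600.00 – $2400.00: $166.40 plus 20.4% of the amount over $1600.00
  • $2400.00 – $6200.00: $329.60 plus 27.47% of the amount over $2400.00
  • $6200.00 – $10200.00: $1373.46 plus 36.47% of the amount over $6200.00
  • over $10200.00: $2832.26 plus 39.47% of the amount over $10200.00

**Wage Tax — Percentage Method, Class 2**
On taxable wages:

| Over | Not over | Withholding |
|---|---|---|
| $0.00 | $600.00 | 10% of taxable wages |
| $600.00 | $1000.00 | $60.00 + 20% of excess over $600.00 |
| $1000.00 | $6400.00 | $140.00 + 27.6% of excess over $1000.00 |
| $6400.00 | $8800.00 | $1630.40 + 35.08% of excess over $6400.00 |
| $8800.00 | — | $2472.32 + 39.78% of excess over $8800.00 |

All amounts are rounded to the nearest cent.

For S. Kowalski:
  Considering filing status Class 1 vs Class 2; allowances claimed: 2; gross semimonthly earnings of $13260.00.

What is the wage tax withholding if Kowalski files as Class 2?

$4071.48

Wage Tax (Class 2): taxable = $13260.00 − 2×$220.00 = $12820.00
  $2472.32 + 39.78% × ($12820.00 − $8800.00) = $2472.32 + 39.78% × $4020.00 = $4071.48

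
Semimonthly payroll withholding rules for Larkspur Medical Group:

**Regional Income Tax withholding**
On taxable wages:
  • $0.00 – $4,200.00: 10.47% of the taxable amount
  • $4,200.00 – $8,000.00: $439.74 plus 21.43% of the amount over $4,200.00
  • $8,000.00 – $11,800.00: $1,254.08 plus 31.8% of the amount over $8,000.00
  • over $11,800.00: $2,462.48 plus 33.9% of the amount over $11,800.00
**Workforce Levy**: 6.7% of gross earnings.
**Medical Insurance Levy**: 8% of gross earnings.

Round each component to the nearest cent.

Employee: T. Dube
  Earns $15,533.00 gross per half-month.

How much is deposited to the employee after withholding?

Regional Income Tax: taxable = $15,533.00
  $2,462.48 + 33.9% × ($15,533.00 − $11,800.00) = $2,462.48 + 33.9% × $3,733.00 = $3,727.97
Workforce Levy: 6.7% × $15,533.00 = $1,040.71
Medical Insurance Levy: 8% × $15,533.00 = $1,242.64
Total withheld: $3,727.97 + $1,040.71 + $1,242.64 = $6,011.32
Net pay: $15,533.00 − $6,011.32 = $9,521.68

$9,521.68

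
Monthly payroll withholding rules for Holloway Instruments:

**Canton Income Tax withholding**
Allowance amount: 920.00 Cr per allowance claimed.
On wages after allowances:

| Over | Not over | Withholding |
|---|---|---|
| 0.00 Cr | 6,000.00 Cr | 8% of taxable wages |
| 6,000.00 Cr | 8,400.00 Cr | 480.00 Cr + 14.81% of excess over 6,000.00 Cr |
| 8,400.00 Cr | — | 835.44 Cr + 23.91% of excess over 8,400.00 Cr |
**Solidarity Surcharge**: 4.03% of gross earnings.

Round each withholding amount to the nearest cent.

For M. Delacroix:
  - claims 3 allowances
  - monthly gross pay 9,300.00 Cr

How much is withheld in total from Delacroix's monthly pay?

Canton Income Tax: taxable = 9,300.00 Cr − 3×920.00 Cr = 6,540.00 Cr
  480.00 Cr + 14.81% × (6,540.00 Cr − 6,000.00 Cr) = 480.00 Cr + 14.81% × 540.00 Cr = 559.97 Cr
Solidarity Surcharge: 4.03% × 9,300.00 Cr = 374.79 Cr
Total: 559.97 Cr + 374.79 Cr = 934.76 Cr

934.76 Cr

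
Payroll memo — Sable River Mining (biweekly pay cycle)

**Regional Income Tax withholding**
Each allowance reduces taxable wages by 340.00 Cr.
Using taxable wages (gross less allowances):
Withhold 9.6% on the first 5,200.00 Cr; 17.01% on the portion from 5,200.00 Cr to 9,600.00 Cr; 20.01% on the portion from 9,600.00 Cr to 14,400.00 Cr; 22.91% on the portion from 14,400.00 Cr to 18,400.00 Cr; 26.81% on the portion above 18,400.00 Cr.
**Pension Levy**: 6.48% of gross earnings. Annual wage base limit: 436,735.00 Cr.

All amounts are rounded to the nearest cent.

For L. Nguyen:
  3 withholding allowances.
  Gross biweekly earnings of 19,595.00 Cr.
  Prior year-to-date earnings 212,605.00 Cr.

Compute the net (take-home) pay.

Regional Income Tax: taxable = 19,595.00 Cr − 3×340.00 Cr = 18,575.00 Cr
  3,124.52 Cr + 26.81% × (18,575.00 Cr − 18,400.00 Cr) = 3,124.52 Cr + 26.81% × 175.00 Cr = 3,171.44 Cr
Pension Levy: 6.48% × 19,595.00 Cr = 1,269.76 Cr
Total withheld: 3,171.44 Cr + 1,269.76 Cr = 4,441.20 Cr
Net pay: 19,595.00 Cr − 4,441.20 Cr = 15,153.80 Cr

15,153.80 Cr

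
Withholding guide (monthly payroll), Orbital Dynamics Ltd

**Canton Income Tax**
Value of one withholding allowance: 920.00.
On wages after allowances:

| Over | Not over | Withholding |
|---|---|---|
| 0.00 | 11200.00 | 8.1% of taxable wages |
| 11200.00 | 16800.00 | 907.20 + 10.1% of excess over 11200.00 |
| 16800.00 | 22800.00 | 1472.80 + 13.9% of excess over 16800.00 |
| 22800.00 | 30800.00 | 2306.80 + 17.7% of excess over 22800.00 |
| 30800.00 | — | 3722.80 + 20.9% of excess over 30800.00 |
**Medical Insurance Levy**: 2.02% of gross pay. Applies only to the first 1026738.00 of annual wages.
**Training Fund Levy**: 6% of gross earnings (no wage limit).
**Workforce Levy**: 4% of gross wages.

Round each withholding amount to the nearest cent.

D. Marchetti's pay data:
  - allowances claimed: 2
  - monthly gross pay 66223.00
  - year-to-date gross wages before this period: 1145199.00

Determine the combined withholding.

17363.95

Canton Income Tax: taxable = 66223.00 − 2×920.00 = 64383.00
  3722.80 + 20.9% × (64383.00 − 30800.00) = 3722.80 + 20.9% × 33583.00 = 10741.65
Medical Insurance Levy: YTD 1145199.00 ≥ cap 1026738.00 → 0.00
Training Fund Levy: 6% × 66223.00 = 3973.38
Workforce Levy: 4% × 66223.00 = 2648.92
Total: 10741.65 + 0.00 + 3973.38 + 2648.92 = 17363.95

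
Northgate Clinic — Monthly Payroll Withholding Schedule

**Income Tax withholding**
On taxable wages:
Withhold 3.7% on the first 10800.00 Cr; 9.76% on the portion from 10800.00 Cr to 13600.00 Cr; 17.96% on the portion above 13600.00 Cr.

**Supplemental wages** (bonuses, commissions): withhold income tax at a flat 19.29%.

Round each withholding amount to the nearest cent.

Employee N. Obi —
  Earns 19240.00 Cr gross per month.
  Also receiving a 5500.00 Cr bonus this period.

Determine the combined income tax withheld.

Income Tax: taxable = 19240.00 Cr
  672.88 Cr + 17.96% × (19240.00 Cr − 13600.00 Cr) = 672.88 Cr + 17.96% × 5640.00 Cr = 1685.82 Cr
Supplemental (19.29% flat on bonus): 19.29% × 5500.00 Cr = 1060.95 Cr
Total income tax: 1685.82 Cr + 1060.95 Cr = 2746.77 Cr

2746.77 Cr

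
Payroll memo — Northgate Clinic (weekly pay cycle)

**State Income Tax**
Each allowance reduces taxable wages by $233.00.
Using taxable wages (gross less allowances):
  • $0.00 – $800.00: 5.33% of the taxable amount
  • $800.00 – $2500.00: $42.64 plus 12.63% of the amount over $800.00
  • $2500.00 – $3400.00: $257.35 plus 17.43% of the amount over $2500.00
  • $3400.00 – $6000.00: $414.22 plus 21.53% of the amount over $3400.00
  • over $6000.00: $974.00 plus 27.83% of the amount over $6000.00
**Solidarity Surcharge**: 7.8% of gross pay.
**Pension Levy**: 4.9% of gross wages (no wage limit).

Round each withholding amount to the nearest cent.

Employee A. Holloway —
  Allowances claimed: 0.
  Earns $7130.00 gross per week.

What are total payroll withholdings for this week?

$2193.99

State Income Tax: taxable = $7130.00
  $974.00 + 27.83% × ($7130.00 − $6000.00) = $974.00 + 27.83% × $1130.00 = $1288.48
Solidarity Surcharge: 7.8% × $7130.00 = $556.14
Pension Levy: 4.9% × $7130.00 = $349.37
Total: $1288.48 + $556.14 + $349.37 = $2193.99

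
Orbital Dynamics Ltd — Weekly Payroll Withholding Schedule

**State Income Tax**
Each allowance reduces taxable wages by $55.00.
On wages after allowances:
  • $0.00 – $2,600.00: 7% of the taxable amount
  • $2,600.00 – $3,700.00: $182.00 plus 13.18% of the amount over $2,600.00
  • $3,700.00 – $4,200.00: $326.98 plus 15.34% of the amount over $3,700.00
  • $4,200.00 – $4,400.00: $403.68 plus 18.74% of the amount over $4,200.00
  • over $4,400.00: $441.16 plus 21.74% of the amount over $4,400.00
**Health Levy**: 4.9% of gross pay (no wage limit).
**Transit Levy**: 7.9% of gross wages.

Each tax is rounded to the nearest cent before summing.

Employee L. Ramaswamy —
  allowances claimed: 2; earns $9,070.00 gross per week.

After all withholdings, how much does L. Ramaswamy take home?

$6,476.54

State Income Tax: taxable = $9,070.00 − 2×$55.00 = $8,960.00
  $441.16 + 21.74% × ($8,960.00 − $4,400.00) = $441.16 + 21.74% × $4,560.00 = $1,432.50
Health Levy: 4.9% × $9,070.00 = $444.43
Transit Levy: 7.9% × $9,070.00 = $716.53
Total withheld: $1,432.50 + $444.43 + $716.53 = $2,593.46
Net pay: $9,070.00 − $2,593.46 = $6,476.54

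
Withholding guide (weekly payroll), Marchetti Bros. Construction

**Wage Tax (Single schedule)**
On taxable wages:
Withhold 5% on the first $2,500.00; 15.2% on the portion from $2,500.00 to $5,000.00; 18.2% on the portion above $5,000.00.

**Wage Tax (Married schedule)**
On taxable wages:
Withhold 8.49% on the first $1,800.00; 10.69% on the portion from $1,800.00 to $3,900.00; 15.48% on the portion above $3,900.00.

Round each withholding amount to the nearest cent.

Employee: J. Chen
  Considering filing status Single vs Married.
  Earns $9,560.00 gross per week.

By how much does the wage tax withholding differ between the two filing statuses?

Wage Tax (Single): taxable = $9,560.00
  $505.00 + 18.2% × ($9,560.00 − $5,000.00) = $505.00 + 18.2% × $4,560.00 = $1,334.92
Wage Tax (Married): taxable = $9,560.00
  $377.31 + 15.48% × ($9,560.00 − $3,900.00) = $377.31 + 15.48% × $5,660.00 = $1,253.48
Difference: |$1,334.92 − $1,253.48| = $81.44 (higher under Single)

$81.44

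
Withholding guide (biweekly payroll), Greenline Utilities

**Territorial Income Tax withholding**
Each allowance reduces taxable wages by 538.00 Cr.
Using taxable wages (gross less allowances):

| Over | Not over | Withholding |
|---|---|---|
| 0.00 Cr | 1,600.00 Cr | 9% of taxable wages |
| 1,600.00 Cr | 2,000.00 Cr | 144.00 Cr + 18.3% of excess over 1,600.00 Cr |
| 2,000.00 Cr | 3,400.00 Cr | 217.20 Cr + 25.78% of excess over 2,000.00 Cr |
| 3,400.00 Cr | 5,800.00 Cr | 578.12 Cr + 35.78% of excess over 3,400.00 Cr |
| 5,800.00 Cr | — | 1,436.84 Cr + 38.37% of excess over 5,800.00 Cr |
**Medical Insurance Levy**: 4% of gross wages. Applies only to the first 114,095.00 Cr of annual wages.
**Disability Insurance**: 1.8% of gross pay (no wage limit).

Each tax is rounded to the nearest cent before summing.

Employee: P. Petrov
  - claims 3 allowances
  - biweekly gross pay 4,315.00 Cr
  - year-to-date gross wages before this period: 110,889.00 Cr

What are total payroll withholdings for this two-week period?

603.83 Cr

Territorial Income Tax: taxable = 4,315.00 Cr − 3×538.00 Cr = 2,701.00 Cr
  217.20 Cr + 25.78% × (2,701.00 Cr − 2,000.00 Cr) = 217.20 Cr + 25.78% × 701.00 Cr = 397.92 Cr
Medical Insurance Levy: cap 114,095.00 Cr − YTD 110,889.00 Cr = 3,206.00 Cr subject; 4% × 3,206.00 Cr = 128.24 Cr
Disability Insurance: 1.8% × 4,315.00 Cr = 77.67 Cr
Total: 397.92 Cr + 128.24 Cr + 77.67 Cr = 603.83 Cr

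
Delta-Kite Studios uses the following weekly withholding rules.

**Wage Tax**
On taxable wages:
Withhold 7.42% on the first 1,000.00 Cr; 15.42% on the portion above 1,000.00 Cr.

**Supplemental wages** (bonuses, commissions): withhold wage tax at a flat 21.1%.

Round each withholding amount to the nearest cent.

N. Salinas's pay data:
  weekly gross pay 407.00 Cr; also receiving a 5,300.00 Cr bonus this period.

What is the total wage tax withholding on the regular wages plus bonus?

1,148.50 Cr

Wage Tax: taxable = 407.00 Cr
  7.42% × 407.00 Cr = 30.20 Cr
Supplemental (21.1% flat on bonus): 21.1% × 5,300.00 Cr = 1,118.30 Cr
Total wage tax: 30.20 Cr + 1,118.30 Cr = 1,148.50 Cr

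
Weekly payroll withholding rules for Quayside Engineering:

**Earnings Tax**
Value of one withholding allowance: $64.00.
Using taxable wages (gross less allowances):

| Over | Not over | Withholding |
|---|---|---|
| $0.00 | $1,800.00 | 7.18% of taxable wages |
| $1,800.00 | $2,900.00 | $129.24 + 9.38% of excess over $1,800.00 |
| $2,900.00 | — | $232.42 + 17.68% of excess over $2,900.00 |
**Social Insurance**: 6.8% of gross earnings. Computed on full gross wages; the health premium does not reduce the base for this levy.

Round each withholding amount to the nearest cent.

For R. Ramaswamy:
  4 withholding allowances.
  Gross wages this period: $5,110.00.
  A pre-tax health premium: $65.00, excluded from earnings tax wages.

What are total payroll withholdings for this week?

$913.88

Earnings Tax: taxable = $5,110.00 − $65.00 − 4×$64.00 = $4,789.00
  $232.42 + 17.68% × ($4,789.00 − $2,900.00) = $232.42 + 17.68% × $1,889.00 = $566.40
Social Insurance: 6.8% × $5,110.00 = $347.48
Total: $566.40 + $347.48 = $913.88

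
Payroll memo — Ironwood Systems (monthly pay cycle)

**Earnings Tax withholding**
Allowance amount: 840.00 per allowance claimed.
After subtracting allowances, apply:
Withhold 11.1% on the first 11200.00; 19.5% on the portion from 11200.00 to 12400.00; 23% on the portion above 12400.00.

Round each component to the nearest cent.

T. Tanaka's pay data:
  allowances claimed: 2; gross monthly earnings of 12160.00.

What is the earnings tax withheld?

1163.28

Earnings Tax: taxable = 12160.00 − 2×840.00 = 10480.00
  11.1% × 10480.00 = 1163.28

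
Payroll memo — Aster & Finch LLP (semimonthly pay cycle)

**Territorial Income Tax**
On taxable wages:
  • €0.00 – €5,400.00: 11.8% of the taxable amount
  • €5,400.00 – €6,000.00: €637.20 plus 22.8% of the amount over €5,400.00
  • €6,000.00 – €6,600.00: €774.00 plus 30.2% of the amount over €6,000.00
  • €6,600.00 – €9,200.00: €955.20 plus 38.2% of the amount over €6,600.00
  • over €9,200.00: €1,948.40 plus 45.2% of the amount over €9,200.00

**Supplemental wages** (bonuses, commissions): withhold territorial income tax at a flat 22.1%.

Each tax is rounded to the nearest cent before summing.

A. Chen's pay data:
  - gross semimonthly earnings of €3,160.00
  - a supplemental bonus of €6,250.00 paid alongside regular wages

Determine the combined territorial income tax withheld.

Territorial Income Tax: taxable = €3,160.00
  11.8% × €3,160.00 = €372.88
Supplemental (22.1% flat on bonus): 22.1% × €6,250.00 = €1,381.25
Total territorial income tax: €372.88 + €1,381.25 = €1,754.13

€1,754.13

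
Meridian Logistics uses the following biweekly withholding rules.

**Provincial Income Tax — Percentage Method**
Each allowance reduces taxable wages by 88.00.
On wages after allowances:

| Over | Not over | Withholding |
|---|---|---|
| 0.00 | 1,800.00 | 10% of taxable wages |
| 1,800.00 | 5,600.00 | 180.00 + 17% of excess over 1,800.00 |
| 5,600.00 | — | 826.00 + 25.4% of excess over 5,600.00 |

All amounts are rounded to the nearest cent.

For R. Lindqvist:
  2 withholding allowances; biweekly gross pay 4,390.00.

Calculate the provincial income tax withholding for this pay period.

Provincial Income Tax: taxable = 4,390.00 − 2×88.00 = 4,214.00
  180.00 + 17% × (4,214.00 − 1,800.00) = 180.00 + 17% × 2,414.00 = 590.38

590.38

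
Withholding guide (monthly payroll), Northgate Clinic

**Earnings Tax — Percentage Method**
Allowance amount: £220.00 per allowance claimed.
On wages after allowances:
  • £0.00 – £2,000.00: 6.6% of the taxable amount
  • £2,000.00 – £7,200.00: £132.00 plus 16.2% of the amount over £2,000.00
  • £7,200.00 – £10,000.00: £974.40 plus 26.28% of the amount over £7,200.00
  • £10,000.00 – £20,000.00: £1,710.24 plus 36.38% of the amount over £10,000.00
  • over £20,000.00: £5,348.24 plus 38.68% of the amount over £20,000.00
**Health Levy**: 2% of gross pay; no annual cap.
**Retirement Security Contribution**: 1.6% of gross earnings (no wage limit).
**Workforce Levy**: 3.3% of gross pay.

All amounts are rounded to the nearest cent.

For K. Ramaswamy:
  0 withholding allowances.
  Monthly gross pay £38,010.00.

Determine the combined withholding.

£14,937.20

Earnings Tax: taxable = £38,010.00
  £5,348.24 + 38.68% × (£38,010.00 − £20,000.00) = £5,348.24 + 38.68% × £18,010.00 = £12,314.51
Health Levy: 2% × £38,010.00 = £760.20
Retirement Security Contribution: 1.6% × £38,010.00 = £608.16
Workforce Levy: 3.3% × £38,010.00 = £1,254.33
Total: £12,314.51 + £760.20 + £608.16 + £1,254.33 = £14,937.20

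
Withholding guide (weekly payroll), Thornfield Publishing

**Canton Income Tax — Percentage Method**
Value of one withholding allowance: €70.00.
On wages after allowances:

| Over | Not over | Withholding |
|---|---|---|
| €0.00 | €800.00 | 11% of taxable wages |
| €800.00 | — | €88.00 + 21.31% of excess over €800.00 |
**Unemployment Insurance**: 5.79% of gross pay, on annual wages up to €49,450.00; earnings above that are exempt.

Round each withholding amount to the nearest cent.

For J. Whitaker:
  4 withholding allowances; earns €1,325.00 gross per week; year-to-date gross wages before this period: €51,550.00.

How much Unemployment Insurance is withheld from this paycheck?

Unemployment Insurance: YTD €51,550.00 ≥ cap €49,450.00 → €0.00

€0.00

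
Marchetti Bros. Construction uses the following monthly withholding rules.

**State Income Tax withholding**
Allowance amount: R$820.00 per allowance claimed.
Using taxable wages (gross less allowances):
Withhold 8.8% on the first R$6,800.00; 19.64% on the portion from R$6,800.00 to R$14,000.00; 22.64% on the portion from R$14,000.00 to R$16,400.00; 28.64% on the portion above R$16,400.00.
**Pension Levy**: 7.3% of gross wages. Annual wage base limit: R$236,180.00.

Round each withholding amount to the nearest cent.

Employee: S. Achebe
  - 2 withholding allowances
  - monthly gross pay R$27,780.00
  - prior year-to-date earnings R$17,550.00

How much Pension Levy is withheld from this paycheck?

Pension Levy: 7.3% × R$27,780.00 = R$2,027.94

R$2,027.94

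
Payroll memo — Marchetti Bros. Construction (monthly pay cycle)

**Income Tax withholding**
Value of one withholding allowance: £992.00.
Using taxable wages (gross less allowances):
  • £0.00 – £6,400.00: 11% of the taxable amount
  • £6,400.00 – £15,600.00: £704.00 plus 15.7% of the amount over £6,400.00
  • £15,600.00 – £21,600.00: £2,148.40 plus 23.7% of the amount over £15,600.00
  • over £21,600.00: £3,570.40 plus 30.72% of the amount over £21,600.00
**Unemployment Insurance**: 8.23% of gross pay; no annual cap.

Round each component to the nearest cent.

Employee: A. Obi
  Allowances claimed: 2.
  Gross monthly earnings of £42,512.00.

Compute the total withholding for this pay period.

Income Tax: taxable = £42,512.00 − 2×£992.00 = £40,528.00
  £3,570.40 + 30.72% × (£40,528.00 − £21,600.00) = £3,570.40 + 30.72% × £18,928.00 = £9,385.08
Unemployment Insurance: 8.23% × £42,512.00 = £3,498.74
Total: £9,385.08 + £3,498.74 = £12,883.82

£12,883.82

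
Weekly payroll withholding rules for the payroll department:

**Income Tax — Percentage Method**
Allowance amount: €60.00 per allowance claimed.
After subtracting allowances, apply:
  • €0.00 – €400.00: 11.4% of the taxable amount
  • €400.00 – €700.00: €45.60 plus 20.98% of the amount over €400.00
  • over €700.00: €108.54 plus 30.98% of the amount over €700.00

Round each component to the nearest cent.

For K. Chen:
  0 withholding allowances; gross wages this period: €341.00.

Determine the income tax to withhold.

Income Tax: taxable = €341.00
  11.4% × €341.00 = €38.87

€38.87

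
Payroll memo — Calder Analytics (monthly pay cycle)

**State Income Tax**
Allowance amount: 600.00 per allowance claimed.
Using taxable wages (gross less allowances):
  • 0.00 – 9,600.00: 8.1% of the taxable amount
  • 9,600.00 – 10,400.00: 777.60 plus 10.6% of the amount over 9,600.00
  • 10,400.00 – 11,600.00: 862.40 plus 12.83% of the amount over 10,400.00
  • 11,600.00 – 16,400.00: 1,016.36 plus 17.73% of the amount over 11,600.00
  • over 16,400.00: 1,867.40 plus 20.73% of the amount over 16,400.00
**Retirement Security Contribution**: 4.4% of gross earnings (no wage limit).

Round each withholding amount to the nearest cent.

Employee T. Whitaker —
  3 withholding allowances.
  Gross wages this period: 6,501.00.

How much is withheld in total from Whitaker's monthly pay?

666.82

State Income Tax: taxable = 6,501.00 − 3×600.00 = 4,701.00
  8.1% × 4,701.00 = 380.78
Retirement Security Contribution: 4.4% × 6,501.00 = 286.04
Total: 380.78 + 286.04 = 666.82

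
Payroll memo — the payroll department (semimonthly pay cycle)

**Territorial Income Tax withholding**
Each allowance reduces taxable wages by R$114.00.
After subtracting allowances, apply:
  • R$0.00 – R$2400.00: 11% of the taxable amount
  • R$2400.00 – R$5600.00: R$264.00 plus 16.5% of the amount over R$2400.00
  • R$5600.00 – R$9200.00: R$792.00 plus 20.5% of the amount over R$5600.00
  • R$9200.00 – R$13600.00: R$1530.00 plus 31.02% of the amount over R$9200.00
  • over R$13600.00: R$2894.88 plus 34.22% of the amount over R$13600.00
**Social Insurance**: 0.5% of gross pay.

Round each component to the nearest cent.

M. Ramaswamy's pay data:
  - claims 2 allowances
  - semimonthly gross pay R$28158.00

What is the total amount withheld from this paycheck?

Territorial Income Tax: taxable = R$28158.00 − 2×R$114.00 = R$27930.00
  R$2894.88 + 34.22% × (R$27930.00 − R$13600.00) = R$2894.88 + 34.22% × R$14330.00 = R$7798.61
Social Insurance: 0.5% × R$28158.00 = R$140.79
Total: R$7798.61 + R$140.79 = R$7939.40

R$7939.40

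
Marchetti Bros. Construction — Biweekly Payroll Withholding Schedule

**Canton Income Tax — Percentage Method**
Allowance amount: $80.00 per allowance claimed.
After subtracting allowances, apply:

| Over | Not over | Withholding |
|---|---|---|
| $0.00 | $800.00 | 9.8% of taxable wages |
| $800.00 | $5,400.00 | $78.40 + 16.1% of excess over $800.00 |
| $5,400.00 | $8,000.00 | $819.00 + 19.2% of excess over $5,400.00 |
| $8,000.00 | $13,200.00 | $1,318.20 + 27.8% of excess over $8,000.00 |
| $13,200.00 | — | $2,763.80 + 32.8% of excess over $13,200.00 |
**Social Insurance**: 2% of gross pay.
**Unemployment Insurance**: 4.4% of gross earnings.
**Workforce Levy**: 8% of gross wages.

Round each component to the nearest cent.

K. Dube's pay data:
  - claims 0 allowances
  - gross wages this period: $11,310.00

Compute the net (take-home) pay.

Canton Income Tax: taxable = $11,310.00
  $1,318.20 + 27.8% × ($11,310.00 − $8,000.00) = $1,318.20 + 27.8% × $3,310.00 = $2,238.38
Social Insurance: 2% × $11,310.00 = $226.20
Unemployment Insurance: 4.4% × $11,310.00 = $497.64
Workforce Levy: 8% × $11,310.00 = $904.80
Total withheld: $2,238.38 + $226.20 + $497.64 + $904.80 = $3,867.02
Net pay: $11,310.00 − $3,867.02 = $7,442.98

$7,442.98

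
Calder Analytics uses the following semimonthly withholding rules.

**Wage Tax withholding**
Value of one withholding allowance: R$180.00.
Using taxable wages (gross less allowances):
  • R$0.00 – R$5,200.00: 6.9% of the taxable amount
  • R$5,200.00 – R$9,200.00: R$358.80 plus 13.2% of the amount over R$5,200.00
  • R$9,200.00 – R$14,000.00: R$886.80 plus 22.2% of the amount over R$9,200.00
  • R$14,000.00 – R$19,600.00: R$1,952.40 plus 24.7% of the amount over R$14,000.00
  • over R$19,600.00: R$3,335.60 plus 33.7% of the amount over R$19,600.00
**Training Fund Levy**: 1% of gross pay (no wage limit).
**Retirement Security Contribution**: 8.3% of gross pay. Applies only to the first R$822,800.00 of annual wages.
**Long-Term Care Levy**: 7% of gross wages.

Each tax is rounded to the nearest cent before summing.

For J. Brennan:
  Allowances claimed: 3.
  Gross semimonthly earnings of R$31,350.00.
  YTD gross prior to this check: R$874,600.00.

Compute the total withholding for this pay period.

Wage Tax: taxable = R$31,350.00 − 3×R$180.00 = R$30,810.00
  R$3,335.60 + 33.7% × (R$30,810.00 − R$19,600.00) = R$3,335.60 + 33.7% × R$11,210.00 = R$7,113.37
Training Fund Levy: 1% × R$31,350.00 = R$313.50
Retirement Security Contribution: YTD R$874,600.00 ≥ cap R$822,800.00 → R$0.00
Long-Term Care Levy: 7% × R$31,350.00 = R$2,194.50
Total: R$7,113.37 + R$313.50 + R$0.00 + R$2,194.50 = R$9,621.37

R$9,621.37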